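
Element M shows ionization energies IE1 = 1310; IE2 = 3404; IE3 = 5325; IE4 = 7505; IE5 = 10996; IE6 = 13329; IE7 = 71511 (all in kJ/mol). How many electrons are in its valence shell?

6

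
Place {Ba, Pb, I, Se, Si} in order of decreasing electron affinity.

Adding an electron releases more energy for atoms nearer the top right (short of the noble gases).
Neither a single period nor a single group — weigh both effects.
Pb > Ba: Pb lies to the right of Ba in period 6, so the across-period effect alone puts Pb higher.
Si > Pb: they share group 14; the group trend gives Si the larger value.
Se > Si: period and group pull opposite ways; the across-period shift dominates (195 vs 134 kJ/mol).
I > Se: period and group pull opposite ways; the across-period shift dominates (295 vs 195 kJ/mol).
For reference (kJ/mol): Si 134, Se 195, I 295, Ba 14, Pb 35.
So from highest to lowest: I > Se > Si > Pb > Ba.

I > Se > Si > Pb > Ba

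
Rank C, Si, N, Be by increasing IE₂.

Si, Be, C, N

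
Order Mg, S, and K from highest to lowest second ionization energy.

K > S > Mg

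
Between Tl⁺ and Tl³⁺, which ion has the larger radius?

Both ions have Z = 81 protons, but Tl³⁺ has lost more electrons, so its remaining electrons feel a larger effective nuclear charge per electron and are pulled in more tightly.
Higher positive charge → smaller ion, so Tl⁺ > Tl³⁺.

Tl⁺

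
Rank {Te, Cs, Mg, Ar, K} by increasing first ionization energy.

Cs, K, Mg, Te, Ar

Mg is in period 3, group 2; Ar is in period 3, group 18; K is in period 4, group 1; Te is in period 5, group 16; Cs is in period 6, group 1.
Removing the outermost electron gets harder across a period and easier down a group.
Here both period and group differ, so the two effects have to be weighed against each other.
K > Cs: K sits above Cs in group 1, so the down-group effect alone puts K higher.
Mg > K: relative to K, both the across-period and down-group shifts push Mg's first ionization energy up.
Te > Mg: period and group pull opposite ways; the across-period shift dominates (869 vs 738 kJ/mol).
Ar > Te: both effects reinforce here, so Ar is clearly the higher of the two.
Tabulated first ionization energy (kJ/mol): Mg 738, Ar 1521, K 419, Te 869, Cs 376.
So from lowest to highest: Cs < K < Mg < Te < Ar.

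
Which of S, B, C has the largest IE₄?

The fourth ionization energy removes an electron from the +3 ion. For each element: S³⁺ still has 3 valence electrons; B³⁺ is the bare [He] core; C³⁺ still has 1 valence electron.
Pulling an electron out of a noble-gas core costs far more than removing a remaining valence electron, so B sits at the high end of IE_4.
Valence configurations: S³⁺ [Ne]3s²3p¹, C³⁺ [He]2s¹.
Approximate IE_4 values (kJ/mol): S 4556, B 25026, C 6223.
So the fourth ionization energies run S < C < B.

B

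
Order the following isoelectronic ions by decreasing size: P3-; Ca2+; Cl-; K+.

All of these have 18 electrons, so size is governed by nuclear charge alone: the more protons, the stronger the pull on the same electron cloud, and the smaller the ion.
Nuclear charges: Ca2+ (Z=20), K+ (Z=19), Cl- (Z=17), P3- (Z=15).
Largest to smallest: P3- > Cl- > K+ > Ca2+.

P3- > Cl- > K+ > Ca2+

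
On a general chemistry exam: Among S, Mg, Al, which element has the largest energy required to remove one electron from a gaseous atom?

IE₁ increases left→right with effective nuclear charge and decreases top→bottom as the valence shell moves farther out.
All lie in period 3; the across-period trend (first ionization energy increases left to right) applies, with the exception below.
Note the exception: Mg has a higher first ionization energy than Al, contrary to the simple trend — Al's single 3p electron is easier to remove than one from Mg's filled 3s².
Approximate values (kJ/mol): Mg 738, Al 578, S 1000.
The largest energy required to remove one electron from a gaseous atom among these belongs to S.

S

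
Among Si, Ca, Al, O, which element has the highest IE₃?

O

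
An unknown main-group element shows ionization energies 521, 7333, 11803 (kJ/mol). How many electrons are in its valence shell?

Look for the largest jump between consecutive ionization energies: IE2/IE1 ≈ 14.1, far larger than any earlier ratio.
That jump marks the point where a core electron is being removed. So the atom has 1 valence electron.

1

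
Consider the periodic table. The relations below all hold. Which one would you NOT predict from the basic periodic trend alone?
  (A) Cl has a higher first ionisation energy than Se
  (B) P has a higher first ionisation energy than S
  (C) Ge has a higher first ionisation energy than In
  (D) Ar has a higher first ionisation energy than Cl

The general trend: first ionisation energy increases across a period and decreases down a group.
(A) Cl (period 3, group 17) vs Se (period 4, group 16): the stated order agrees with the simple trend.
(B) P (period 3, group 15) vs S (period 3, group 16): the stated order contradicts the simple trend.
(C) Ge (period 4, group 14) vs In (period 5, group 13): the stated order agrees with the simple trend.
(D) Ar (period 3, group 18) vs Cl (period 3, group 17): the stated order agrees with the simple trend.
The exception is (B): S (3p⁴) ionizes more easily than half-filled P (3p³) because the paired 3p electron in S is pushed out by e⁻–e⁻ repulsion.

(B)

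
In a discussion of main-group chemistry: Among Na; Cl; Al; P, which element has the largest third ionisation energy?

Na

Consider each +2 ion: Na²⁺ is already 1 electron into the core; Cl²⁺ still has 5 valence electrons; Al²⁺ still has 1 valence electron; P²⁺ still has 3 valence electrons.
Breaking into a closed-shell core is much more expensive than removing a leftover valence electron — Na has the largest IE_3 here.
Valence configurations: Cl²⁺ [Ne]3s²3p³, Al²⁺ [Ne]3s¹, P²⁺ [Ne]3s²3p¹.
Tabulated IE_3 (kJ/mol): Na 6910, Cl 3822, Al 2745, P 2914.
So the third ionization energies run Al < P < Cl < Na.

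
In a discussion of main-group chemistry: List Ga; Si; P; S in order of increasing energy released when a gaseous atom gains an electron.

Ga < P < Si < S

Si is in period 3, group 14; P is in period 3, group 15; S is in period 3, group 16; Ga is in period 4, group 13.
Atoms with high Z_eff and room in the valence shell (especially the halogens) have the most exothermic electron affinities.
These span different periods and groups, so the two trends combine.
P > Ga: relative to Ga, both the across-period and down-group shifts push P's electron affinity up.
Si > P: this pair runs against the simple trend — see the exception note.
S > Si: S lies to the right of Si in period 3, so the across-period effect alone puts S higher.
Note the exception: Si has a higher electron affinity than P, contrary to the simple trend — adding an electron to P's half-filled 3p³ is unfavourable, so Si (3p²) has the more exothermic EA.
Tabulated electron affinity (kJ/mol): Si 134, P 72, S 200, Ga 29.
So from lowest to highest: Ga < P < Si < S.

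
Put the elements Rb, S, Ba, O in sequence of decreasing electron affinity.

S > O > Rb > Ba

O is in period 2, group 16; S is in period 3, group 16; Rb is in period 5, group 1; Ba is in period 6, group 2.
Atoms with high Z_eff and room in the valence shell (especially the halogens) have the most exothermic electron affinities.
Here both period and group differ, so the two effects have to be weighed against each other.
Rb > Ba: the two effects oppose for this pair; the down-group effect wins (47 vs 14 kJ/mol).
O > Rb: relative to Rb, both the across-period and down-group shifts push O's electron affinity up.
S > O: this pair runs against the simple trend — see the exception note.
Note the exception: S has a higher electron affinity than O, contrary to the simple trend — the compact 2p subshell of O repels the added electron more than S's larger 3p does.
Approximate values (kJ/mol): O 141, S 200, Rb 47, Ba 14.
So from highest to lowest: S > O > Rb > Ba.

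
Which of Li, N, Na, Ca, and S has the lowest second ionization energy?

Ca

Consider each +1 ion: Li⁺ is the bare [He] core; N⁺ still has 4 valence electrons; Na⁺ is the bare [Ne] core; Ca⁺ still has 1 valence electron; S⁺ still has 5 valence electrons.
Core electrons are held far more tightly than valence electrons, so Na and Li top the IE_2 order.
Valence configurations: N⁺ [He]2s²2p², Ca⁺ [Ar]4s¹, S⁺ [Ne]3s²3p³.
Tabulated IE_2 (kJ/mol): Li 7298, N 2856, Na 4562, Ca 1145, S 2252.
So the second ionization energies run Ca < S < N < Na < Li.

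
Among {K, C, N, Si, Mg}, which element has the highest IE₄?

Mg

IE_4 is the cost of taking one more electron from the +3 cation: K³⁺ is already 2 electrons into the core; C³⁺ still has 1 valence electron; N³⁺ still has 2 valence electrons; Si³⁺ still has 1 valence electron; Mg³⁺ is already 1 electron into the core.
Usually core removal costs more than valence removal, but here the competition is close: a tightly held n=2 valence electron can cost more to remove than an n=3 core electron, so the actual values have to decide it.
Valence configurations: C³⁺ [He]2s¹, N³⁺ [He]2s², Si³⁺ [Ne]3s¹.
The numbers (kJ/mol): K 5877, C 6223, N 7475, Si 4356, Mg 10543.
Putting it together, IE_4: Si < K < C < N < Mg.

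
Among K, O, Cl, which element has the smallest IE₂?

Cl

IE_2 is the cost of taking one more electron from the +1 cation: K⁺ is the bare [Ar] core; O⁺ still has 5 valence electrons; Cl⁺ still has 6 valence electrons.
Usually core removal costs more than valence removal, but here the competition is close: a tightly held n=2 valence electron can cost more to remove than an n=3 core electron, so the actual values have to decide it.
Valence configurations: O⁺ [He]2s²2p³, Cl⁺ [Ne]3s²3p⁴.
The numbers (kJ/mol): K 3052, O 3388, Cl 2298.
Putting it together, IE_2: Cl < K < O.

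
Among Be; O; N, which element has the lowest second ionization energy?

After 1 electron has been removed, what remains? Be⁺ still has 1 valence electron; O⁺ still has 5 valence electrons; N⁺ still has 4 valence electrons.
All are still removing valence electrons, so compare the +1 ions as you would atoms: IE_2 generally rises across a period (higher Z_eff) and falls down a group (larger shell), subject to the usual subshell exceptions.
Valence configurations: Be⁺ [He]2s¹, O⁺ [He]2s²2p³, N⁺ [He]2s²2p².
Approximate IE_2 values (kJ/mol): Be 1757, O 3388, N 2856.
Overall IE_2 order: Be < N < O.

Be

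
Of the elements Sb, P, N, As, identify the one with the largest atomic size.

Across a period the added protons contract the valence shell; down a group each new principal shell makes the atom larger.
All are in group 15, so atomic radius increases down the group.
The largest atomic size among these belongs to Sb.

Sb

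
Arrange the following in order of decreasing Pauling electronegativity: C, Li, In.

C > In > Li

Li is in period 2, group 1; C is in period 2, group 14; In is in period 5, group 13.
Smaller atoms with higher effective nuclear charge are more electronegative.
Here both period and group differ, so the two effects have to be weighed against each other.
In > Li: the two effects oppose for this pair; the across-period effect wins (1.78 vs 0.98).
C > In: both effects reinforce here, so C is clearly the higher of the two.
Tabulated electronegativity (Pauling): Li 0.98, C 2.55, In 1.78.
So from highest to lowest: C > In > Li.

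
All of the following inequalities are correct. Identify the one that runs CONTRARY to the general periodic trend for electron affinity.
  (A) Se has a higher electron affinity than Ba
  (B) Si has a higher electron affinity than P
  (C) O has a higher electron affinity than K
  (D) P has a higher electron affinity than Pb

(B)

The general trend: electron affinity increases across a period and decreases down a group.
(A) Se (period 4, group 16) vs Ba (period 6, group 2): the stated order agrees with the simple trend.
(B) Si (period 3, group 14) vs P (period 3, group 15): the stated order contradicts the simple trend.
(C) O (period 2, group 16) vs K (period 4, group 1): the stated order agrees with the simple trend.
(D) P (period 3, group 15) vs Pb (period 6, group 14): the stated order agrees with the simple trend.
The exception is (B): adding an electron to P's half-filled 3p³ is unfavourable, so Si (3p²) has the more exothermic EA.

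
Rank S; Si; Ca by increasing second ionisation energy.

IE_2 is the cost of taking one more electron from the +1 cation: S⁺ still has 5 valence electrons; Si⁺ still has 3 valence electrons; Ca⁺ still has 1 valence electron.
All are still removing valence electrons, so compare the +1 ions as you would atoms: IE_2 generally rises across a period (higher Z_eff) and falls down a group (larger shell), subject to the usual subshell exceptions.
Valence configurations: S⁺ [Ne]3s²3p³, Si⁺ [Ne]3s²3p¹, Ca⁺ [Ar]4s¹.
Tabulated IE_2 (kJ/mol): S 2252, Si 1577, Ca 1145.
Putting it together, IE_2: Ca < Si < S.

Ca < Si < S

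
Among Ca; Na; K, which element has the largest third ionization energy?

Na

The third ionization energy removes an electron from the +2 ion. For each element: Ca²⁺ is the bare [Ar] core; Na²⁺ is already 1 electron into the core; K²⁺ is already 1 electron into the core.
All of these are removing an electron from a noble-gas core or deeper; the smaller core (lower principal quantum number) is held far more tightly, and within a period the higher nuclear charge binds the same core more tightly.
Approximate IE_3 values (kJ/mol): Ca 4912, Na 6910, K 4420.
Hence IE_3: K < Ca < Na.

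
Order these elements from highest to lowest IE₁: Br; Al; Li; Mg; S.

Br > S > Mg > Al > Li

First ionization energy rises across a period (greater Z_eff holds electrons more tightly) and falls down a group (valence electrons are farther from the nucleus).
Here both period and group differ, so the two effects have to be weighed against each other.
Al > Li: the two effects oppose for this pair; the across-period effect wins (578 vs 520 kJ/mol).
Mg > Al: this pair runs against the simple trend — see the exception note.
S > Mg: S lies to the right of Mg in period 3, so the across-period effect alone puts S higher.
Br > S: the two effects oppose for this pair; the across-period effect wins (1140 vs 1000 kJ/mol).
Note the exception: Mg has a higher first ionization energy than Al, contrary to the simple trend — Al's single 3p electron is easier to remove than one from Mg's filled 3s².
Tabulated first ionization energy (kJ/mol): Li 520, Mg 738, Al 578, S 1000, Br 1140.
So from highest to lowest: Br > S > Mg > Al > Li.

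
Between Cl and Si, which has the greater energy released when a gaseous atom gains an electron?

Si is in period 3, group 14; Cl is in period 3, group 17.
EA tends to increase across a period and decrease down a group, though the pattern is less regular than for IE or radius.
All lie in period 3, so electron affinity increases left to right.
So Cl has the greater energy released when a gaseous atom gains an electron (Cl > Si).

Cl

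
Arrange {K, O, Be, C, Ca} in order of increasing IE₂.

Ca, Be, C, K, O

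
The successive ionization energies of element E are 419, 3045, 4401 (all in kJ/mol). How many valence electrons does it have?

1

Look for the largest jump between consecutive ionization energies: IE2/IE1 ≈ 7.3, far larger than any earlier ratio.
That jump marks the point where a core electron is being removed. So the atom has 1 valence electron.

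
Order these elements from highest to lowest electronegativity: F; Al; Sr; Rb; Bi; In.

F is in period 2, group 17; Al is in period 3, group 13; Rb is in period 5, group 1; Sr is in period 5, group 2; In is in period 5, group 13; Bi is in period 6, group 15.
Atoms toward the upper right of the periodic table pull bonding electrons most strongly.
Neither a single period nor a single group — weigh both effects.
Sr > Rb: Sr lies to the right of Rb in period 5, so the across-period effect alone puts Sr higher.
Al > Sr: relative to Sr, both the across-period and down-group shifts push Al's electronegativity up.
In > Al: this pair runs against the simple trend — see the exception note.
Bi > In: the two effects oppose for this pair; the across-period effect wins (2.02 vs 1.78).
F > Bi: both effects reinforce here, so F is clearly the higher of the two.
Note the exception: In has a higher electronegativity than Al, contrary to the simple trend — poor shielding by filled d (and f) subshells raises the heavier element's effective nuclear charge more than the simple down-group trend predicts.
Approximate values (Pauling): F 3.98, Al 1.61, Rb 0.82, Sr 0.95, In 1.78, Bi 2.02.
So from highest to lowest: F > Bi > In > Al > Sr > Rb.

F, Bi, In, Al, Sr, Rb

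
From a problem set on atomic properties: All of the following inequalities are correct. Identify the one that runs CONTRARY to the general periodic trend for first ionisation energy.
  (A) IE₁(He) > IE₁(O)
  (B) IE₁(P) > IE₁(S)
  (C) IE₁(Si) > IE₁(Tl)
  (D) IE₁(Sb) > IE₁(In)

(B)

The general trend: first ionisation energy increases across a period and decreases down a group.
(A) He (period 1, group 18) vs O (period 2, group 16): the stated order agrees with the simple trend.
(B) P (period 3, group 15) vs S (period 3, group 16): the stated order contradicts the simple trend.
(C) Si (period 3, group 14) vs Tl (period 6, group 13): the stated order agrees with the simple trend.
(D) Sb (period 5, group 15) vs In (period 5, group 13): the stated order agrees with the simple trend.
The exception is (B): S (3p⁴) ionizes more easily than half-filled P (3p³) because the paired 3p electron in S is pushed out by e⁻–e⁻ repulsion.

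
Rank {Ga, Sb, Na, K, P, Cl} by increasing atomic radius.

Na is in period 3, group 1; P is in period 3, group 15; Cl is in period 3, group 17; K is in period 4, group 1; Ga is in period 4, group 13; Sb is in period 5, group 15.
Across a period the added protons contract the valence shell; down a group each new principal shell makes the atom larger.
These span different periods and groups, so the two trends combine.
P > Cl: both are in period 3; the period trend gives P the larger value.
Ga > P: both effects reinforce here, so Ga is clearly the larger of the two.
Sb > Ga: the two effects oppose for this pair; the down-group effect wins (140 vs 124 pm).
Na > Sb: period and group pull opposite ways; the across-period shift dominates (155 vs 140 pm).
K > Na: K sits below Na in group 1, so the down-group effect alone puts K larger.
Tabulated atomic radius (pm): Na 155, P 111, Cl 99, K 196, Ga 124, Sb 140.
So from smallest to largest: Cl < P < Ga < Sb < Na < K.

Cl < P < Ga < Sb < Na < K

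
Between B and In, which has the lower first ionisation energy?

IE₁ increases left→right with effective nuclear charge and decreases top→bottom as the valence shell moves farther out.
All are in group 13, so first ionization energy increases up the group.
So In has the lower first ionisation energy (In < B).

In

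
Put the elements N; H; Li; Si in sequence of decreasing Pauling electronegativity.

N > H > Si > Li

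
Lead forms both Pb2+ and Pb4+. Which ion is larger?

Both ions have Z = 82 protons, but Pb4+ has lost more electrons, so its remaining electrons feel a larger effective nuclear charge per electron and are pulled in more tightly.
Higher positive charge → smaller ion, so Pb2+ > Pb4+.

Pb2+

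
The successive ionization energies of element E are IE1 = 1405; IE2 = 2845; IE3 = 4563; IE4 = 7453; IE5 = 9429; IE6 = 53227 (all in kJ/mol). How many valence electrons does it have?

Look for the largest jump between consecutive ionization energies: IE6/IE5 ≈ 5.6, far larger than any earlier ratio.
That jump marks the point where a core electron is being removed. So the atom has 5 valence electrons.

5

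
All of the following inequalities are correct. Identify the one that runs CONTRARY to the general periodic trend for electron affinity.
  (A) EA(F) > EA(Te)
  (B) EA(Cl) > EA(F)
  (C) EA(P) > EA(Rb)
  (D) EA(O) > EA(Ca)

The general trend: electron affinity increases across a period and decreases down a group.
(A) F (period 2, group 17) vs Te (period 5, group 16): the stated order agrees with the simple trend.
(B) Cl (period 3, group 17) vs F (period 2, group 17): the stated order contradicts the simple trend.
(C) P (period 3, group 15) vs Rb (period 5, group 1): the stated order agrees with the simple trend.
(D) O (period 2, group 16) vs Ca (period 4, group 2): the stated order agrees with the simple trend.
The exception is (B): F's small 2p subshell makes the incoming electron feel strong e⁻–e⁻ repulsion, so Cl actually releases more energy on gaining an electron.

(B)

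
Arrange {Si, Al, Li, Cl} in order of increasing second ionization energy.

Si < Al < Cl < Li

The second ionization energy removes an electron from the +1 ion. For each element: Si⁺ still has 3 valence electrons; Al⁺ still has 2 valence electrons; Li⁺ is the bare [He] core; Cl⁺ still has 6 valence electrons.
Core electrons are held far more tightly than valence electrons, so Li tops the IE_2 order.
Valence configurations: Si⁺ [Ne]3s²3p¹, Al⁺ [Ne]3s², Cl⁺ [Ne]3s²3p⁴.
Si⁺ loses a lone 3p electron whereas Al⁺ must break into a filled 3s² pair, so IE_2(Al) > IE_2(Si) even though Si has the higher nuclear charge.
The numbers (kJ/mol): Si 1577, Al 1817, Li 7298, Cl 2298.
So the second ionization energies run Si < Al < Cl < Li.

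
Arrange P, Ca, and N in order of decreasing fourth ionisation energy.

N > Ca > P

IE_4 is the cost of taking one more electron from the +3 cation: P³⁺ still has 2 valence electrons; Ca³⁺ is already 1 electron into the core; N³⁺ still has 2 valence electrons.
Usually core removal costs more than valence removal, but here the competition is close: a tightly held n=2 valence electron can cost more to remove than an n=3 core electron, so the actual values have to decide it.
Valence configurations: P³⁺ [Ne]3s², N³⁺ [He]2s².
The numbers (kJ/mol): P 4964, Ca 6491, N 7475.
Putting it together, IE_4: P < Ca < N.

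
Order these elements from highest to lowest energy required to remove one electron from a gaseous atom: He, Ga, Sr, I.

Removing the outermost electron gets harder across a period and easier down a group.
These span different periods and groups, so the two trends combine.
Ga > Sr: relative to Sr, both the across-period and down-group shifts push Ga's first ionization energy up.
I > Ga: the two effects oppose for this pair; the across-period effect wins (1008 vs 579 kJ/mol).
He > I: relative to I, both the across-period and down-group shifts push He's first ionization energy up.
Tabulated first ionization energy (kJ/mol): He 2372, Ga 579, Sr 550, I 1008.
So from highest to lowest: He > I > Ga > Sr.

He, I, Ga, Sr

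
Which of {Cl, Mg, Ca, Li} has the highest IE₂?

Li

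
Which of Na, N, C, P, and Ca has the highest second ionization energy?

Na

Consider each +1 ion: Na⁺ is the bare [Ne] core; N⁺ still has 4 valence electrons; C⁺ still has 3 valence electrons; P⁺ still has 4 valence electrons; Ca⁺ still has 1 valence electron.
Breaking into a closed-shell core is much more expensive than removing a leftover valence electron — Na has the largest IE_2 here.
Valence configurations: N⁺ [He]2s²2p², C⁺ [He]2s²2p¹, P⁺ [Ne]3s²3p², Ca⁺ [Ar]4s¹.
Tabulated IE_2 (kJ/mol): Na 4562, N 2856, C 2353, P 1907, Ca 1145.
So the second ionization energies run Ca < P < C < N < Na.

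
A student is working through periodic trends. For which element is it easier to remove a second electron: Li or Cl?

The second ionization energy removes an electron from the +1 ion. For each element: Li⁺ is the bare [He] core; Cl⁺ still has 6 valence electrons.
Pulling an electron out of a noble-gas core costs far more than removing a remaining valence electron, so Li sits at the high end of IE_2.
Approximate IE_2 values (kJ/mol): Li 7298, Cl 2298.
So the second ionization energies run Cl < Li.

Cl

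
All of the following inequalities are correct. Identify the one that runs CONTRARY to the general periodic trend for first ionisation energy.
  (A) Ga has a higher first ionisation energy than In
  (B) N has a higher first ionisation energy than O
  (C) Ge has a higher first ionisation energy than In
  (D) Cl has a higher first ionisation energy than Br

The general trend: first ionisation energy increases across a period and decreases down a group.
(A) Ga (period 4, group 13) vs In (period 5, group 13): the stated order agrees with the simple trend.
(B) N (period 2, group 15) vs O (period 2, group 16): the stated order contradicts the simple trend.
(C) Ge (period 4, group 14) vs In (period 5, group 13): the stated order agrees with the simple trend.
(D) Cl (period 3, group 17) vs Br (period 4, group 17): the stated order agrees with the simple trend.
The exception is (B): pairing an electron in O's 2p⁴ costs repulsion energy, so O ionizes more easily than half-filled N (2p³).

(B)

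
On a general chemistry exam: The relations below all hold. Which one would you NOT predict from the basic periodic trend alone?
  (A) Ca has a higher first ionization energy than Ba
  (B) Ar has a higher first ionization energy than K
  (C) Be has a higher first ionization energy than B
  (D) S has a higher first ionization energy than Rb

(C)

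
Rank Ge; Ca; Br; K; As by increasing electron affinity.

K is in period 4, group 1; Ca is in period 4, group 2; Ge is in period 4, group 14; As is in period 4, group 15; Br is in period 4, group 17.
EA tends to increase across a period and decrease down a group, though the pattern is less regular than for IE or radius.
All lie in period 4; the across-period trend (electron affinity increases left to right) applies, with the exception below.
Note the exception: K has a higher electron affinity than Ca, contrary to the simple trend — adding an electron to Ca (ns²) has to open a new, higher-energy np subshell, which is unfavourable.
Note the exception: Ge has a higher electron affinity than As, contrary to the simple trend — adding an electron to As's half-filled 4p³ is unfavourable, so Ge (4p²) has the more exothermic EA.
For reference (kJ/mol): K 48, Ca 2, Ge 119, As 78, Br 325.
So from lowest to highest: Ca < K < As < Ge < Br.

Ca, K, As, Ge, Br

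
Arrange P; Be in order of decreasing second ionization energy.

After 1 electron has been removed, what remains? P⁺ still has 4 valence electrons; Be⁺ still has 1 valence electron.
All are still removing valence electrons, so compare the +1 ions as you would atoms: IE_2 generally rises across a period (higher Z_eff) and falls down a group (larger shell), subject to the usual subshell exceptions.
Valence configurations: P⁺ [Ne]3s²3p², Be⁺ [He]2s¹.
The numbers (kJ/mol): P 1907, Be 1757.
Putting it together, IE_2: Be < P.

P, Be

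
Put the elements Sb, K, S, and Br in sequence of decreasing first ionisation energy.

S is in period 3, group 16; K is in period 4, group 1; Br is in period 4, group 17; Sb is in period 5, group 15.
Across a period the outer electron is held more tightly (higher IE₁); down a group it sits in a higher shell, more shielded, and comes off more easily.
Neither a single period nor a single group — weigh both effects.
Sb > K: the two effects oppose for this pair; the across-period effect wins (831 vs 419 kJ/mol).
S > Sb: relative to Sb, both the across-period and down-group shifts push S's first ionization energy up.
Br > S: period and group pull opposite ways; the across-period shift dominates (1140 vs 1000 kJ/mol).
For reference (kJ/mol): S 1000, K 419, Br 1140, Sb 831.
So from highest to lowest: Br > S > Sb > K.

Br > S > Sb > K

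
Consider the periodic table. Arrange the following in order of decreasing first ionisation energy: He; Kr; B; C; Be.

He > Kr > C > Be > B

He is in period 1, group 18; Be is in period 2, group 2; B is in period 2, group 13; C is in period 2, group 14; Kr is in period 4, group 18.
First ionization energy rises across a period (greater Z_eff holds electrons more tightly) and falls down a group (valence electrons are farther from the nucleus).
These span different periods and groups, so the two trends combine.
Be > B: this pair runs against the simple trend — see the exception note.
C > Be: both are in period 2; the period trend gives C the larger value.
Kr > C: period and group pull opposite ways; the across-period shift dominates (1351 vs 1086 kJ/mol).
He > Kr: He sits above Kr in group 18, so the down-group effect alone puts He higher.
Note the exception: Be has a higher first ionization energy than B, contrary to the simple trend — removing B's lone 2p electron is easier than breaking Be's filled 2s².
Approximate values (kJ/mol): He 2372, Be 900, B 801, C 1086, Kr 1351.
So from highest to lowest: He > Kr > C > Be > B.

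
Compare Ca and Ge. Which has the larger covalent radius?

Ca is in period 4, group 2; Ge is in period 4, group 14.
Radius decreases left→right (rising Z_eff, same n) and increases top→bottom (higher n).
All lie in period 4, so atomic radius increases right to left.
So Ca has the larger covalent radius (Ca > Ge).

Ca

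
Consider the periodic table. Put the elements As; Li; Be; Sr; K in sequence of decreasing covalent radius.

K > Sr > Li > As > Be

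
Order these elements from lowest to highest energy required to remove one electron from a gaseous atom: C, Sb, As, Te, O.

First ionization energy rises across a period (greater Z_eff holds electrons more tightly) and falls down a group (valence electrons are farther from the nucleus).
These span different periods and groups, so the two trends combine.
Te > Sb: Te lies to the right of Sb in period 5, so the across-period effect alone puts Te higher.
As > Te: period and group pull opposite ways; the down-group shift dominates (947 vs 869 kJ/mol).
C > As: period and group pull opposite ways; the down-group shift dominates (1086 vs 947 kJ/mol).
O > C: both are in period 2; the period trend gives O the larger value.
Tabulated first ionization energy (kJ/mol): C 1086, O 1314, As 947, Sb 831, Te 869.
So from lowest to highest: Sb < Te < As < C < O.

Sb < Te < As < C < O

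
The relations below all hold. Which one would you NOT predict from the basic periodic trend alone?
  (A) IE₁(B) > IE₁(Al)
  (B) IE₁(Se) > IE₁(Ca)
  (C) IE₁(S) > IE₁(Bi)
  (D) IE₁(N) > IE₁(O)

(D)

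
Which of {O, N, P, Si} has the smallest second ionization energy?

Consider each +1 ion: O⁺ still has 5 valence electrons; N⁺ still has 4 valence electrons; P⁺ still has 4 valence electrons; Si⁺ still has 3 valence electrons.
All are still removing valence electrons, so compare the +1 ions as you would atoms: IE_2 generally rises across a period (higher Z_eff) and falls down a group (larger shell), subject to the usual subshell exceptions.
Valence configurations: O⁺ [He]2s²2p³, N⁺ [He]2s²2p², P⁺ [Ne]3s²3p², Si⁺ [Ne]3s²3p¹.
Tabulated IE_2 (kJ/mol): O 3388, N 2856, P 1907, Si 1577.
Hence IE_2: Si < P < N < O.

Si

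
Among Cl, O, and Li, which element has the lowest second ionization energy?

The second ionization energy removes an electron from the +1 ion. For each element: Cl⁺ still has 6 valence electrons; O⁺ still has 5 valence electrons; Li⁺ is the bare [He] core.
Core electrons are held far more tightly than valence electrons, so Li tops the IE_2 order.
Valence configurations: Cl⁺ [Ne]3s²3p⁴, O⁺ [He]2s²2p³.
Tabulated IE_2 (kJ/mol): Cl 2298, O 3388, Li 7298.
Putting it together, IE_2: Cl < O < Li.

Cl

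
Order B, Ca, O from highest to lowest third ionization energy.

After 2 electrons have been removed, what remains? B²⁺ still has 1 valence electron; Ca²⁺ is the bare [Ar] core; O²⁺ still has 4 valence electrons.
Usually core removal costs more than valence removal, but here the competition is close: a tightly held n=2 valence electron can cost more to remove than an n=3 core electron, so the actual values have to decide it.
Valence configurations: B²⁺ [He]2s¹, O²⁺ [He]2s²2p².
The numbers (kJ/mol): B 3660, Ca 4912, O 5300.
So the third ionization energies run B < Ca < O.

O, Ca, B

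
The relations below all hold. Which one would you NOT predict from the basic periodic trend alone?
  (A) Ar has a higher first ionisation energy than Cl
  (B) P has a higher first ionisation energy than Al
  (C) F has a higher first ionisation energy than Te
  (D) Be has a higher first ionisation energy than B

The general trend: first ionisation energy increases across a period and decreases down a group.
(A) Ar (period 3, group 18) vs Cl (period 3, group 17): the stated order agrees with the simple trend.
(B) P (period 3, group 15) vs Al (period 3, group 13): the stated order agrees with the simple trend.
(C) F (period 2, group 17) vs Te (period 5, group 16): the stated order agrees with the simple trend.
(D) Be (period 2, group 2) vs B (period 2, group 13): the stated order contradicts the simple trend.
The exception is (D): removing B's lone 2p electron is easier than breaking Be's filled 2s².

(D)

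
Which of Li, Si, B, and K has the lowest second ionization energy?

IE_2 is the cost of taking one more electron from the +1 cation: Li⁺ is the bare [He] core; Si⁺ still has 3 valence electrons; B⁺ still has 2 valence electrons; K⁺ is the bare [Ar] core.
Core electrons are held far more tightly than valence electrons, so K and Li top the IE_2 order.
Valence configurations: Si⁺ [Ne]3s²3p¹, B⁺ [He]2s².
Approximate IE_2 values (kJ/mol): Li 7298, Si 1577, B 2427, K 3052.
Overall IE_2 order: Si < B < K < Li.

Si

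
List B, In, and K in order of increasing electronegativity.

B is in period 2, group 13; K is in period 4, group 1; In is in period 5, group 13.
Electronegativity increases across a period and decreases down a group, tracking effective nuclear charge and atomic size.
These span different periods and groups, so the two trends combine.
In > K: period and group pull opposite ways; the across-period shift dominates (1.78 vs 0.82).
B > In: they share group 13; the group trend gives B the larger value.
Approximate values (Pauling): B 2.04, K 0.82, In 1.78.
So from lowest to highest: K < In < B.

K, In, B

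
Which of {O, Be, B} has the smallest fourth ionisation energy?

IE_4 is the cost of taking one more electron from the +3 cation: O³⁺ still has 3 valence electrons; Be³⁺ is already 1 electron into the core; B³⁺ is the bare [He] core.
Breaking into a closed-shell core is much more expensive than removing a leftover valence electron — Be and B have the largest IE_4 here.
The numbers (kJ/mol): O 7469, Be 21007, B 25026.
Overall IE_4 order: O < Be < B.

O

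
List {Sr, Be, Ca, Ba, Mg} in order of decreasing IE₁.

Be > Mg > Ca > Sr > Ba

Across a period the outer electron is held more tightly (higher IE₁); down a group it sits in a higher shell, more shielded, and comes off more easily.
All are in group 2, so first ionization energy increases up the group.
So from highest to lowest: Be > Mg > Ca > Sr > Ba.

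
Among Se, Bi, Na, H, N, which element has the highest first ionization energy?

H is in period 1, group 1; N is in period 2, group 15; Na is in period 3, group 1; Se is in period 4, group 16; Bi is in period 6, group 15.
First ionization energy rises across a period (greater Z_eff holds electrons more tightly) and falls down a group (valence electrons are farther from the nucleus).
These span different periods and groups, so the two trends combine.
Bi > Na: period and group pull opposite ways; the across-period shift dominates (703 vs 496 kJ/mol).
Se > Bi: relative to Bi, both the across-period and down-group shifts push Se's first ionization energy up.
H > Se: period and group pull opposite ways; the down-group shift dominates (1312 vs 941 kJ/mol).
N > H: the two effects oppose for this pair; the across-period effect wins (1402 vs 1312 kJ/mol).
For reference (kJ/mol): H 1312, N 1402, Na 496, Se 941, Bi 703.
The highest first ionization energy among these belongs to N.

N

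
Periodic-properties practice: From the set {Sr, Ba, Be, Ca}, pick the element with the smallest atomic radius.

Be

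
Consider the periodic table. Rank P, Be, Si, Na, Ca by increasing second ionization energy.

After 1 electron has been removed, what remains? P⁺ still has 4 valence electrons; Be⁺ still has 1 valence electron; Si⁺ still has 3 valence electrons; Na⁺ is the bare [Ne] core; Ca⁺ still has 1 valence electron.
Pulling an electron out of a noble-gas core costs far more than removing a remaining valence electron, so Na sits at the high end of IE_2.
Valence configurations: P⁺ [Ne]3s²3p², Be⁺ [He]2s¹, Si⁺ [Ne]3s²3p¹, Ca⁺ [Ar]4s¹.
Tabulated IE_2 (kJ/mol): P 1907, Be 1757, Si 1577, Na 4562, Ca 1145.
Hence IE_2: Ca < Si < Be < P < Na.

Ca < Si < Be < P < Na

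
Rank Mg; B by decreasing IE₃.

IE_3 is the cost of taking one more electron from the +2 cation: Mg²⁺ is the bare [Ne] core; B²⁺ still has 1 valence electron.
Breaking into a closed-shell core is much more expensive than removing a leftover valence electron — Mg has the largest IE_3 here.
The numbers (kJ/mol): Mg 7733, B 3660.
Hence IE_3: B < Mg.

Mg, B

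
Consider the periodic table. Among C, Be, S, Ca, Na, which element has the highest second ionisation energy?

Na

IE_2 is the cost of taking one more electron from the +1 cation: C⁺ still has 3 valence electrons; Be⁺ still has 1 valence electron; S⁺ still has 5 valence electrons; Ca⁺ still has 1 valence electron; Na⁺ is the bare [Ne] core.
Breaking into a closed-shell core is much more expensive than removing a leftover valence electron — Na has the largest IE_2 here.
Valence configurations: C⁺ [He]2s²2p¹, Be⁺ [He]2s¹, S⁺ [Ne]3s²3p³, Ca⁺ [Ar]4s¹.
Approximate IE_2 values (kJ/mol): C 2353, Be 1757, S 2252, Ca 1145, Na 4562.
Putting it together, IE_2: Ca < Be < S < C < Na.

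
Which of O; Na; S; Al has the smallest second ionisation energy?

IE_2 is the cost of taking one more electron from the +1 cation: O⁺ still has 5 valence electrons; Na⁺ is the bare [Ne] core; S⁺ still has 5 valence electrons; Al⁺ still has 2 valence electrons.
Core electrons are held far more tightly than valence electrons, so Na tops the IE_2 order.
Valence configurations: O⁺ [He]2s²2p³, S⁺ [Ne]3s²3p³, Al⁺ [Ne]3s².
Tabulated IE_2 (kJ/mol): O 3388, Na 4562, S 2252, Al 1817.
Hence IE_2: Al < S < O < Na.

Al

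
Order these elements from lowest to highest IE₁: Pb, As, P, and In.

P is in period 3, group 15; As is in period 4, group 15; In is in period 5, group 13; Pb is in period 6, group 14.
First ionization energy rises across a period (greater Z_eff holds electrons more tightly) and falls down a group (valence electrons are farther from the nucleus).
These span different periods and groups, so the two trends combine.
Pb > In: the two effects oppose for this pair; the across-period effect wins (716 vs 558 kJ/mol).
As > Pb: relative to Pb, both the across-period and down-group shifts push As's first ionization energy up.
P > As: they share group 15; the group trend gives P the larger value.
Tabulated first ionization energy (kJ/mol): P 1012, As 947, In 558, Pb 716.
So from lowest to highest: In < Pb < As < P.

In, Pb, As, P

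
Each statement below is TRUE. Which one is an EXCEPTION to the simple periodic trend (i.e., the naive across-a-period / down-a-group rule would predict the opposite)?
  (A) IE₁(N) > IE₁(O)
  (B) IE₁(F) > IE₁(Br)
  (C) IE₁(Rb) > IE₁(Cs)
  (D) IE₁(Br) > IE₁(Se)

(A)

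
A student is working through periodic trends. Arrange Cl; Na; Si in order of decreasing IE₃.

Consider each +2 ion: Cl²⁺ still has 5 valence electrons; Na²⁺ is already 1 electron into the core; Si²⁺ still has 2 valence electrons.
Core electrons are held far more tightly than valence electrons, so Na tops the IE_3 order.
Valence configurations: Cl²⁺ [Ne]3s²3p³, Si²⁺ [Ne]3s².
Approximate IE_3 values (kJ/mol): Cl 3822, Na 6910, Si 3232.
Putting it together, IE_3: Si < Cl < Na.

Na > Cl > Si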